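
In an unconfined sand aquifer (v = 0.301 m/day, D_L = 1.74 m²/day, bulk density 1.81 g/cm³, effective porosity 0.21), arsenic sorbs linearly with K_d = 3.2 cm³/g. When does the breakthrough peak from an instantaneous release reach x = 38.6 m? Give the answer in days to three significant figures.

3160 days

Retardation factor R = 1 + ρ_b·K_d/n = 1 + 1.81 × 3.2/0.21 = 28.58.
Sorption retards both mechanisms: v_R = v/R = 0.01053 m/day, D_R = D/R = 0.06088 m²/day.
Peak time from v_R²t² + 2D_R t − x² = 0: t = (√(D_R² + v_R²x²) − D_R)/v_R².
√(D_R² + v_R²x²) = √(0.06088² + 0.01053² × 38.6²) = 0.4110; v_R² = 0.0001109.
t = (0.4110 − 0.06088)/0.0001109 = 3160 days.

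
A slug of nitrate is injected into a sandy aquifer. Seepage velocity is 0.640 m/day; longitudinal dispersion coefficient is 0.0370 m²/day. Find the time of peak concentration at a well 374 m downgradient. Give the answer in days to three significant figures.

For the 1D instantaneous-source solution, setting ∂C/∂t = 0 at fixed x gives v²t² + 2Dt − x² = 0, so t = (√(D² + v²x²) − D)/v².
√(D² + v²x²) = √(0.0370² + 0.640² × 374²) = 239.4; v² = 0.4096.
t = (239.4 − 0.0370)/0.4096 = 584 days (vs. the pure-advection estimate x/v = 584 d).

584 days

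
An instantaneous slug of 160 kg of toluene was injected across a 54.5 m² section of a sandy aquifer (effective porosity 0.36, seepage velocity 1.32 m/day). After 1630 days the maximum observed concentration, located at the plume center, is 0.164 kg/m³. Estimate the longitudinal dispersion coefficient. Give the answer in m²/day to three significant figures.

0.121 m²/day

At the plume center C_max = M/(n_e·A·√(4πDt)), so D = M²/(4πt·(n_e·A·C_max)²).
n_e·A·C_max = 0.36 × 54.5 × 0.164 = 3.218 kg/m.
D = 160²/(4π × 1630 × 3.218²) = 0.121 m²/day.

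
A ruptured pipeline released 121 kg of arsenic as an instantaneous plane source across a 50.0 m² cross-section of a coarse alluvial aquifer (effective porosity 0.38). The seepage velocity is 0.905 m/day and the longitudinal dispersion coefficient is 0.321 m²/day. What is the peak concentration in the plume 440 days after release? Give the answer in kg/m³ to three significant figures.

The peak of an instantaneous 1D plume sits at x = vt; there the Gaussian factor is 1 and C_max = M/(n_e·A·√(4πDt)), where n_e·A is the pore area the mass is dissolved in.
√(4πDt) = √(4π × 0.321 × 440) = 42.13 m, so C_max = 121/(0.38 × 50.0 × 42.13) = 0.151 kg/m³.

0.151 kg/m³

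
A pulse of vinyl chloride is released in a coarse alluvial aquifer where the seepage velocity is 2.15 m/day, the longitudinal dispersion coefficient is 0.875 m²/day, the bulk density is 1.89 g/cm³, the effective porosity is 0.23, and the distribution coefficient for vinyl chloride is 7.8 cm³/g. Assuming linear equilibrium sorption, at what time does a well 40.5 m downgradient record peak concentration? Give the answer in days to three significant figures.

1210 days

Retardation factor R = 1 + ρ_b·K_d/n = 1 + 1.89 × 7.8/0.23 = 65.10.
Sorption retards both mechanisms: v_R = v/R = 0.03303 m/day, D_R = D/R = 0.01344 m²/day.
Peak time from v_R²t² + 2D_R t − x² = 0: t = (√(D_R² + v_R²x²) − D_R)/v_R².
√(D_R² + v_R²x²) = √(0.01344² + 0.03303² × 40.5²) = 1.338; v_R² = 0.001091.
t = (1.338 − 0.01344)/0.001091 = 1210 days.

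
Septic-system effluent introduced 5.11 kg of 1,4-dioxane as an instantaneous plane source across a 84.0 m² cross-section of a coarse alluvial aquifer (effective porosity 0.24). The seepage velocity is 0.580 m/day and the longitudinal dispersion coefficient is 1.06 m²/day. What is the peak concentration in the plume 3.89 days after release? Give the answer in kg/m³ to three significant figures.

The peak of an instantaneous 1D plume sits at x = vt; there the Gaussian factor is 1 and C_max = M/(n_e·A·√(4πDt)), where n_e·A is the pore area the mass is dissolved in.
√(4πDt) = √(4π × 1.06 × 3.89) = 7.198 m, so C_max = 5.11/(0.24 × 84.0 × 7.198) = 0.0352 kg/m³.

0.0352 kg/m³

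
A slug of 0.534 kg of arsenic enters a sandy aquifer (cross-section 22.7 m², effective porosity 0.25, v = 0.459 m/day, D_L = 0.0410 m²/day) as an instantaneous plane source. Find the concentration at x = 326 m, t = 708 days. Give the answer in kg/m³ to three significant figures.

For an instantaneous plane source, C(x,t) = M/(n_e·A·√(4πDt)) · exp(−(x−vt)²/(4Dt)), with n_e·A the pore (flow) area.
Plume center vt = 0.459 × 708 = 324.972 m, so the well at 326 m is 1.028 m downgradient of the peak.
√(4πDt) = 19.10 m, giving peak height M/(n_e·A·√(4πDt)) = 0.534/(0.25 × 22.7 × 19.10) = 0.004927 kg/m³.
(x−vt)²/(4Dt) = (1.028)²/(4 × 0.0410 × 708) = 0.009101; exp(−0.009101) = 0.9909.
C = 0.004927 × 0.9909 = 0.00488 kg/m³.

0.00488 kg/m³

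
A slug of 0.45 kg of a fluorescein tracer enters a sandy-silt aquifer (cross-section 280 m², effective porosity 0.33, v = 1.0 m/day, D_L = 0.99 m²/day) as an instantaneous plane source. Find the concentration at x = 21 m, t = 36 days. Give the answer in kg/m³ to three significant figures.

For an instantaneous plane source, C(x,t) = M/(n_e·A·√(4πDt)) · exp(−(x−vt)²/(4Dt)), with n_e·A the pore (flow) area.
Plume center vt = 1.0 × 36 = 36 m, so the well at 21 m is 15 m upgradient of the peak.
√(4πDt) = 21.16 m, giving peak height M/(n_e·A·√(4πDt)) = 0.45/(0.33 × 280 × 21.16) = 0.0002302 kg/m³.
(x−vt)²/(4Dt) = (-15)²/(4 × 0.99 × 36) = 1.578; exp(−1.578) = 0.2064.
C = 0.0002302 × 0.2064 = 4.75e-05 kg/m³.

4.75e-05 kg/m³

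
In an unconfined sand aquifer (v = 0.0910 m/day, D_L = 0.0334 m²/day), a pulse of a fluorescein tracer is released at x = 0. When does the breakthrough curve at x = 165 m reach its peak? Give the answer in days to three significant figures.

For the 1D instantaneous-source solution, setting ∂C/∂t = 0 at fixed x gives v²t² + 2Dt − x² = 0, so t = (√(D² + v²x²) − D)/v².
√(D² + v²x²) = √(0.0334² + 0.0910² × 165²) = 15.02; v² = 0.008281.
t = (15.02 − 0.0334)/0.008281 = 1810 days (vs. the pure-advection estimate x/v = 1810 d).

1810 days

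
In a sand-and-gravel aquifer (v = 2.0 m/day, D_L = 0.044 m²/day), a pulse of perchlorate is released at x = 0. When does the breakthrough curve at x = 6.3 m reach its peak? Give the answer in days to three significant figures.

For the 1D instantaneous-source solution, setting ∂C/∂t = 0 at fixed x gives v²t² + 2Dt − x² = 0, so t = (√(D² + v²x²) − D)/v².
√(D² + v²x²) = √(0.044² + 2.0² × 6.3²) = 12.60; v² = 4.
t = (12.60 − 0.044)/4 = 3.14 days (vs. the pure-advection estimate x/v = 3.15 d).

3.14 days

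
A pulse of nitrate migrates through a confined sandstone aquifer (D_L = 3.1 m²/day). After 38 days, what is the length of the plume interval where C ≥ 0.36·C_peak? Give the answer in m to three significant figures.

43.9 m

The plume is Gaussian with σ = √(2Dt) = √(2 × 3.1 × 38) = 15.35 m.
C/C_peak = exp(−Δx²/(2σ²)) = 0.36 ⇒ Δx = σ·√(−2 ln 0.36) = 15.35 × 1.429 = 21.94 m.
Width = 2Δx = 43.9 m.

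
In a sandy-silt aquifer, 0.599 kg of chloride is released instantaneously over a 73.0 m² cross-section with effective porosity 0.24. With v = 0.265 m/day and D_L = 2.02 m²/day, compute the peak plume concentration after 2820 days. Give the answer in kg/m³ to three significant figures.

0.000128 kg/m³

The peak of an instantaneous 1D plume sits at x = vt; there the Gaussian factor is 1 and C_max = M/(n_e·A·√(4πDt)), where n_e·A is the pore area the mass is dissolved in.
√(4πDt) = √(4π × 2.02 × 2820) = 267.6 m, so C_max = 0.599/(0.24 × 73.0 × 267.6) = 0.000128 kg/m³.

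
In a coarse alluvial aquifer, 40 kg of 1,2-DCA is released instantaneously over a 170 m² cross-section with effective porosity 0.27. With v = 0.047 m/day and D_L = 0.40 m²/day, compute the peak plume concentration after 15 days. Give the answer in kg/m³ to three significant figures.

The peak of an instantaneous 1D plume sits at x = vt; there the Gaussian factor is 1 and C_max = M/(n_e·A·√(4πDt)), where n_e·A is the pore area the mass is dissolved in.
√(4πDt) = √(4π × 0.40 × 15) = 8.683 m, so C_max = 40/(0.27 × 170 × 8.683) = 0.100 kg/m³.

0.100 kg/m³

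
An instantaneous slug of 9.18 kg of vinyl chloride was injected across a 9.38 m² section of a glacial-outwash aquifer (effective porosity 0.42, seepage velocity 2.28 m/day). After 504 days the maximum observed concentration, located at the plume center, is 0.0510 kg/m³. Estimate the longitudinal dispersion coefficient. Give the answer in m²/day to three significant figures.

At the plume center C_max = M/(n_e·A·√(4πDt)), so D = M²/(4πt·(n_e·A·C_max)²).
n_e·A·C_max = 0.42 × 9.38 × 0.0510 = 0.2009 kg/m.
D = 9.18²/(4π × 504 × 0.2009²) = 0.330 m²/day.

0.330 m²/day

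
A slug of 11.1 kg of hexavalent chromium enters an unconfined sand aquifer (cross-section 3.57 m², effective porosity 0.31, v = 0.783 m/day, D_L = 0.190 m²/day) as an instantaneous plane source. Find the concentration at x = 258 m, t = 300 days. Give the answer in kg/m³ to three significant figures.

For an instantaneous plane source, C(x,t) = M/(n_e·A·√(4πDt)) · exp(−(x−vt)²/(4Dt)), with n_e·A the pore (flow) area.
Plume center vt = 0.783 × 300 = 234.9 m, so the well at 258 m is 23.1 m downgradient of the peak.
√(4πDt) = 26.76 m, giving peak height M/(n_e·A·√(4πDt)) = 11.1/(0.31 × 3.57 × 26.76) = 0.3748 kg/m³.
(x−vt)²/(4Dt) = (23.1)²/(4 × 0.190 × 300) = 2.340; exp(−2.340) = 0.09633.
C = 0.3748 × 0.09633 = 0.0361 kg/m³.

0.0361 kg/m³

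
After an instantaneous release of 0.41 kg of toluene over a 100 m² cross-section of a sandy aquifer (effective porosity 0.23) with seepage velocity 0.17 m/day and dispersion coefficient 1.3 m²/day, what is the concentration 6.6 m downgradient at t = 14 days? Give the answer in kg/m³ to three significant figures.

0.000923 kg/m³

For an instantaneous plane source, C(x,t) = M/(n_e·A·√(4πDt)) · exp(−(x−vt)²/(4Dt)), with n_e·A the pore (flow) area.
Plume center vt = 0.17 × 14 = 2.38 m, so the well at 6.6 m is 4.22 m downgradient of the peak.
√(4πDt) = 15.12 m, giving peak height M/(n_e·A·√(4πDt)) = 0.41/(0.23 × 100 × 15.12) = 0.001179 kg/m³.
(x−vt)²/(4Dt) = (4.22)²/(4 × 1.3 × 14) = 0.2446; exp(−0.2446) = 0.7830.
C = 0.001179 × 0.7830 = 0.000923 kg/m³.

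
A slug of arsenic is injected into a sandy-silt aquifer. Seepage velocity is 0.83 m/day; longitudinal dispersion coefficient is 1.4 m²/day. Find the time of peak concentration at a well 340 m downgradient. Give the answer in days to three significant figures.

408 days

For the 1D instantaneous-source solution, setting ∂C/∂t = 0 at fixed x gives v²t² + 2Dt − x² = 0, so t = (√(D² + v²x²) − D)/v².
√(D² + v²x²) = √(1.4² + 0.83² × 340²) = 282.2; v² = 0.6889.
t = (282.2 − 1.4)/0.6889 = 408 days (vs. the pure-advection estimate x/v = 410 d).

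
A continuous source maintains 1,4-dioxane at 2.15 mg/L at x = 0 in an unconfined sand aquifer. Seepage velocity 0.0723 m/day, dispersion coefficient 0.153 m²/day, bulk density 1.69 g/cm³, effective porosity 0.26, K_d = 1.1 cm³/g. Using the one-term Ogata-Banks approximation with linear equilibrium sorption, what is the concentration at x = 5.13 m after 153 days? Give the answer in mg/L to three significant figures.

Retardation factor R = 1 + ρ_b·K_d/n = 1 + 1.69 × 1.1/0.26 = 8.150.
Sorption retards both mechanisms: v_R = v/R = 0.008871 m/day, D_R = D/R = 0.01877 m²/day.
v_R·t = 0.008871 × 153 = 1.357263 m; 2√(D_R t) = 3.389 m; argument = (5.13 − 1.357263)/3.389 = 1.113.
C = C₀ × ½·erfc(1.113) = 2.15 × 0.05774 = 0.124 mg/L.

0.124 mg/L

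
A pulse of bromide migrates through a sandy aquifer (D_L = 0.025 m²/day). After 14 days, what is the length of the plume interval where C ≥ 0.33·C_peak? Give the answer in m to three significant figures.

2.49 m

The plume is Gaussian with σ = √(2Dt) = √(2 × 0.025 × 14) = 0.8367 m.
C/C_peak = exp(−Δx²/(2σ²)) = 0.33 ⇒ Δx = σ·√(−2 ln 0.33) = 0.8367 × 1.489 = 1.246 m.
Width = 2Δx = 2.49 m.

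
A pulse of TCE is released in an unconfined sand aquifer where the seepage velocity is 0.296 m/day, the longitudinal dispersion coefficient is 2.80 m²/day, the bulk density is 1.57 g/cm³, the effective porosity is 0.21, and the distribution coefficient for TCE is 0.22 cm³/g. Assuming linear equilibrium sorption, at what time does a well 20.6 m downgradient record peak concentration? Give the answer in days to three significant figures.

Retardation factor R = 1 + ρ_b·K_d/n = 1 + 1.57 × 0.22/0.21 = 2.645.
Sorption retards both mechanisms: v_R = v/R = 0.1119 m/day, D_R = D/R = 1.059 m²/day.
Peak time from v_R²t² + 2D_R t − x² = 0: t = (√(D_R² + v_R²x²) − D_R)/v_R².
√(D_R² + v_R²x²) = √(1.059² + 0.1119² × 20.6²) = 2.537; v_R² = 0.01252.
t = (2.537 − 1.059)/0.01252 = 118 days.

118 days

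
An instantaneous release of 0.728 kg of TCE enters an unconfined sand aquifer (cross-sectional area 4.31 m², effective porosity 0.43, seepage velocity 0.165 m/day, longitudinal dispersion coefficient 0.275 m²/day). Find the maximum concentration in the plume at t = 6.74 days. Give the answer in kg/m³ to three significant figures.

The peak of an instantaneous 1D plume sits at x = vt; there the Gaussian factor is 1 and C_max = M/(n_e·A·√(4πDt)), where n_e·A is the pore area the mass is dissolved in.
√(4πDt) = √(4π × 0.275 × 6.74) = 4.826 m, so C_max = 0.728/(0.43 × 4.31 × 4.826) = 0.0814 kg/m³.

0.0814 kg/m³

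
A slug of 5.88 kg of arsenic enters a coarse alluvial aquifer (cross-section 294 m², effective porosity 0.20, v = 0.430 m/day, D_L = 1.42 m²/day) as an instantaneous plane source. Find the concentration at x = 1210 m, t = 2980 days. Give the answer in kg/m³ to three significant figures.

0.000321 kg/m³

For an instantaneous plane source, C(x,t) = M/(n_e·A·√(4πDt)) · exp(−(x−vt)²/(4Dt)), with n_e·A the pore (flow) area.
Plume center vt = 0.430 × 2980 = 1281.4 m, so the well at 1210 m is 71.4 m upgradient of the peak.
√(4πDt) = 230.6 m, giving peak height M/(n_e·A·√(4πDt)) = 5.88/(0.20 × 294 × 230.6) = 0.0004337 kg/m³.
(x−vt)²/(4Dt) = (-71.4)²/(4 × 1.42 × 2980) = 0.3012; exp(−0.3012) = 0.7399.
C = 0.0004337 × 0.7399 = 0.000321 kg/m³.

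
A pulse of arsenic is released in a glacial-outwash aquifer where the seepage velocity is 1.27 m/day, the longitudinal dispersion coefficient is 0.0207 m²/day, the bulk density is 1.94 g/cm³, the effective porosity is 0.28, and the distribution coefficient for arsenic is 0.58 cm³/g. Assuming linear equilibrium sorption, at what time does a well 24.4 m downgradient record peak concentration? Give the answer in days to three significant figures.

Retardation factor R = 1 + ρ_b·K_d/n = 1 + 1.94 × 0.58/0.28 = 5.019.
Sorption retards both mechanisms: v_R = v/R = 0.2530 m/day, D_R = D/R = 0.004124 m²/day.
Peak time from v_R²t² + 2D_R t − x² = 0: t = (√(D_R² + v_R²x²) − D_R)/v_R².
√(D_R² + v_R²x²) = √(0.004124² + 0.2530² × 24.4²) = 6.173; v_R² = 0.06401.
t = (6.173 − 0.004124)/0.06401 = 96.4 days.

96.4 days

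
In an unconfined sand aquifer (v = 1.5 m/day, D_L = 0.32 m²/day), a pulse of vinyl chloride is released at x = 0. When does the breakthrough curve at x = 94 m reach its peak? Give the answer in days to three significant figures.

62.5 days

For the 1D instantaneous-source solution, setting ∂C/∂t = 0 at fixed x gives v²t² + 2Dt − x² = 0, so t = (√(D² + v²x²) − D)/v².
√(D² + v²x²) = √(0.32² + 1.5² × 94²) = 141.0; v² = 2.25.
t = (141.0 − 0.32)/2.25 = 62.5 days (vs. the pure-advection estimate x/v = 62.7 d).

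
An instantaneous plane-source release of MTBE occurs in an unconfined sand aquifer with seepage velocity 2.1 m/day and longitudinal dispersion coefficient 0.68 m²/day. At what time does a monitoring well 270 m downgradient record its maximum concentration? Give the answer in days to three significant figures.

For the 1D instantaneous-source solution, setting ∂C/∂t = 0 at fixed x gives v²t² + 2Dt − x² = 0, so t = (√(D² + v²x²) − D)/v².
√(D² + v²x²) = √(0.68² + 2.1² × 270²) = 567.0; v² = 4.41.
t = (567.0 − 0.68)/4.41 = 128 days (vs. the pure-advection estimate x/v = 129 d).

128 days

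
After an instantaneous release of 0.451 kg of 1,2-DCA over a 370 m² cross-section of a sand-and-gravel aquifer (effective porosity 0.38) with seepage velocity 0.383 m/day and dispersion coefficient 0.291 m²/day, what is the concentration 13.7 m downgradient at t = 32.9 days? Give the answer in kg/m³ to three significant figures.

0.000283 kg/m³

For an instantaneous plane source, C(x,t) = M/(n_e·A·√(4πDt)) · exp(−(x−vt)²/(4Dt)), with n_e·A the pore (flow) area.
Plume center vt = 0.383 × 32.9 = 12.6007 m, so the well at 13.7 m is 1.0993 m downgradient of the peak.
√(4πDt) = 10.97 m, giving peak height M/(n_e·A·√(4πDt)) = 0.451/(0.38 × 370 × 10.97) = 0.0002924 kg/m³.
(x−vt)²/(4Dt) = (1.0993)²/(4 × 0.291 × 32.9) = 0.03156; exp(−0.03156) = 0.9689.
C = 0.0002924 × 0.9689 = 0.000283 kg/m³.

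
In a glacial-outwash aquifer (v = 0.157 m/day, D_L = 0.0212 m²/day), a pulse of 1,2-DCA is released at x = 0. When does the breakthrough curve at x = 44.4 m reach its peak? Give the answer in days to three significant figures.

For the 1D instantaneous-source solution, setting ∂C/∂t = 0 at fixed x gives v²t² + 2Dt − x² = 0, so t = (√(D² + v²x²) − D)/v².
√(D² + v²x²) = √(0.0212² + 0.157² × 44.4²) = 6.971; v² = 0.024649.
t = (6.971 − 0.0212)/0.024649 = 282 days (vs. the pure-advection estimate x/v = 283 d).

282 days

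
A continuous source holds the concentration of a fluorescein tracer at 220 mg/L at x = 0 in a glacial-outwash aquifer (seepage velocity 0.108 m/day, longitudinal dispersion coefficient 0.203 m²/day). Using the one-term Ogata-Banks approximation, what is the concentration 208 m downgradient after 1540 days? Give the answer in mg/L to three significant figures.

10.5 mg/L

For a continuous step input, C/C₀ ≈ ½·erfc((x−vt)/(2√(Dt))).
vt = 0.108 × 1540 = 166.32 m and 2√(Dt) = 2√(0.203 × 1540) = 35.36 m.
Argument (x−vt)/(2√(Dt)) = (208 − 166.32)/35.36 = 1.179; ½·erfc(1.179) = 0.04772.
C = 220 × 0.04772 = 10.5 mg/L.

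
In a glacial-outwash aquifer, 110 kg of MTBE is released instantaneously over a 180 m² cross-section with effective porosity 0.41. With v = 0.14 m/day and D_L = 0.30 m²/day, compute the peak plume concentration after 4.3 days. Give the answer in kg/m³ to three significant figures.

The peak of an instantaneous 1D plume sits at x = vt; there the Gaussian factor is 1 and C_max = M/(n_e·A·√(4πDt)), where n_e·A is the pore area the mass is dissolved in.
√(4πDt) = √(4π × 0.30 × 4.3) = 4.026 m, so C_max = 110/(0.41 × 180 × 4.026) = 0.370 kg/m³.

0.370 kg/m³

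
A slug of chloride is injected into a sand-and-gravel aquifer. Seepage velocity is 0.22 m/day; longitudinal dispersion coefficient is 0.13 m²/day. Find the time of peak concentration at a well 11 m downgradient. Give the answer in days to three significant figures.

For the 1D instantaneous-source solution, setting ∂C/∂t = 0 at fixed x gives v²t² + 2Dt − x² = 0, so t = (√(D² + v²x²) − D)/v².
√(D² + v²x²) = √(0.13² + 0.22² × 11²) = 2.423; v² = 0.0484.
t = (2.423 − 0.13)/0.0484 = 47.4 days (vs. the pure-advection estimate x/v = 50.0 d).

47.4 days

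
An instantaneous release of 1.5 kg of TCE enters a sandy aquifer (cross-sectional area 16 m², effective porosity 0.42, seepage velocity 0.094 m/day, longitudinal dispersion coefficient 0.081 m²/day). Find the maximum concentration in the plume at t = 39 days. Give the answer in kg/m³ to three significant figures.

The peak of an instantaneous 1D plume sits at x = vt; there the Gaussian factor is 1 and C_max = M/(n_e·A·√(4πDt)), where n_e·A is the pore area the mass is dissolved in.
√(4πDt) = √(4π × 0.081 × 39) = 6.301 m, so C_max = 1.5/(0.42 × 16 × 6.301) = 0.0354 kg/m³.

0.0354 kg/m³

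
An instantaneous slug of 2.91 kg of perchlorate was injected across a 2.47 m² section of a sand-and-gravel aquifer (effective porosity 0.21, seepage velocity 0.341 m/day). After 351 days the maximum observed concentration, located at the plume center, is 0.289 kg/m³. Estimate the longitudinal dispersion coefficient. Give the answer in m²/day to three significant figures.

At the plume center C_max = M/(n_e·A·√(4πDt)), so D = M²/(4πt·(n_e·A·C_max)²).
n_e·A·C_max = 0.21 × 2.47 × 0.289 = 0.1499 kg/m.
D = 2.91²/(4π × 351 × 0.1499²) = 0.0854 m²/day.

0.0854 m²/day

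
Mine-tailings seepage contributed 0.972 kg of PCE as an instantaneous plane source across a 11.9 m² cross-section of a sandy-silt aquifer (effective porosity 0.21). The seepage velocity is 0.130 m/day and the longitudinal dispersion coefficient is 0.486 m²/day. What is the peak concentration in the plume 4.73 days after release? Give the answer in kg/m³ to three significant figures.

The peak of an instantaneous 1D plume sits at x = vt; there the Gaussian factor is 1 and C_max = M/(n_e·A·√(4πDt)), where n_e·A is the pore area the mass is dissolved in.
√(4πDt) = √(4π × 0.486 × 4.73) = 5.375 m, so C_max = 0.972/(0.21 × 11.9 × 5.375) = 0.0724 kg/m³.

0.0724 kg/m³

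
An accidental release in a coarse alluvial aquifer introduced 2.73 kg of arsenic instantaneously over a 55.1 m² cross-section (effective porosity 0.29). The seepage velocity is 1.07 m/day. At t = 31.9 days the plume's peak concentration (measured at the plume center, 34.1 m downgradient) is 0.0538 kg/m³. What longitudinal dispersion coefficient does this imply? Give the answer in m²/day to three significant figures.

At the plume center C_max = M/(n_e·A·√(4πDt)), so D = M²/(4πt·(n_e·A·C_max)²).
n_e·A·C_max = 0.29 × 55.1 × 0.0538 = 0.8597 kg/m.
D = 2.73²/(4π × 31.9 × 0.8597²) = 0.0252 m²/day.

0.0252 m²/day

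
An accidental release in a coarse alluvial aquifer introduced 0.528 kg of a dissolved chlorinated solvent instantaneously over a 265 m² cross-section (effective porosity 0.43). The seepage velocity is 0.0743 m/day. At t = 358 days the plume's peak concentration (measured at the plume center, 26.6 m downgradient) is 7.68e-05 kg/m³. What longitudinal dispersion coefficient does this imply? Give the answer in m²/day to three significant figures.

At the plume center C_max = M/(n_e·A·√(4πDt)), so D = M²/(4πt·(n_e·A·C_max)²).
n_e·A·C_max = 0.43 × 265 × 7.68e-05 = 0.008751 kg/m.
D = 0.528²/(4π × 358 × 0.008751²) = 0.809 m²/day.

0.809 m²/day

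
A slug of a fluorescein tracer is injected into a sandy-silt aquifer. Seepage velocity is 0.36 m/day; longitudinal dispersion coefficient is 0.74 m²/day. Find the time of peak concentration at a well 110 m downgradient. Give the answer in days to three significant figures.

300 days

For the 1D instantaneous-source solution, setting ∂C/∂t = 0 at fixed x gives v²t² + 2Dt − x² = 0, so t = (√(D² + v²x²) − D)/v².
√(D² + v²x²) = √(0.74² + 0.36² × 110²) = 39.61; v² = 0.1296.
t = (39.61 − 0.74)/0.1296 = 300 days (vs. the pure-advection estimate x/v = 306 d).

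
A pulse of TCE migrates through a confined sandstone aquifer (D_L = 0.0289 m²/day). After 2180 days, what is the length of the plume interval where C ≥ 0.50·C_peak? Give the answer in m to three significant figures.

The plume is Gaussian with σ = √(2Dt) = √(2 × 0.0289 × 2180) = 11.23 m.
C/C_peak = exp(−Δx²/(2σ²)) = 0.50 ⇒ Δx = σ·√(−2 ln 0.50) = 11.23 × 1.177 = 13.22 m.
Width = 2Δx = 26.4 m.

26.4 m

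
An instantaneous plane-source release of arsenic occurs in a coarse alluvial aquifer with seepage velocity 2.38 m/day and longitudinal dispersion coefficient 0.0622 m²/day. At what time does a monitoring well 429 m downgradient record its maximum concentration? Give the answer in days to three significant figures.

For the 1D instantaneous-source solution, setting ∂C/∂t = 0 at fixed x gives v²t² + 2Dt − x² = 0, so t = (√(D² + v²x²) − D)/v².
√(D² + v²x²) = √(0.0622² + 2.38² × 429²) = 1021; v² = 5.6644.
t = (1021 − 0.0622)/5.6644 = 180 days (vs. the pure-advection estimate x/v = 180 d).

180 days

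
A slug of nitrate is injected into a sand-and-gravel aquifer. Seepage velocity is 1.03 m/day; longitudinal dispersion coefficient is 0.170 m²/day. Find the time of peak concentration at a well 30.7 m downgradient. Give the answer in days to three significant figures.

For the 1D instantaneous-source solution, setting ∂C/∂t = 0 at fixed x gives v²t² + 2Dt − x² = 0, so t = (√(D² + v²x²) − D)/v².
√(D² + v²x²) = √(0.170² + 1.03² × 30.7²) = 31.62; v² = 1.0609.
t = (31.62 − 0.170)/1.0609 = 29.6 days (vs. the pure-advection estimate x/v = 29.8 d).

29.6 days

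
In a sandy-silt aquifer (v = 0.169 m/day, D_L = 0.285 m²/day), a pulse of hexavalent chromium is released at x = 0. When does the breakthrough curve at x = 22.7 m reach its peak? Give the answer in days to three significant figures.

125 days

For the 1D instantaneous-source solution, setting ∂C/∂t = 0 at fixed x gives v²t² + 2Dt − x² = 0, so t = (√(D² + v²x²) − D)/v².
√(D² + v²x²) = √(0.285² + 0.169² × 22.7²) = 3.847; v² = 0.028561.
t = (3.847 − 0.285)/0.028561 = 125 days (vs. the pure-advection estimate x/v = 134 d).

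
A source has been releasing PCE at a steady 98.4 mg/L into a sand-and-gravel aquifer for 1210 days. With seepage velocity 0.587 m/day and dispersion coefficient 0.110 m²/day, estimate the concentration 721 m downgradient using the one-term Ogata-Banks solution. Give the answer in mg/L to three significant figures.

25.1 mg/L

For a continuous step input, C/C₀ ≈ ½·erfc((x−vt)/(2√(Dt))).
vt = 0.587 × 1210 = 710.27 m and 2√(Dt) = 2√(0.110 × 1210) = 23.07 m.
Argument (x−vt)/(2√(Dt)) = (721 − 710.27)/23.07 = 0.4651; ½·erfc(0.4651) = 0.2553.
C = 98.4 × 0.2553 = 25.1 mg/L.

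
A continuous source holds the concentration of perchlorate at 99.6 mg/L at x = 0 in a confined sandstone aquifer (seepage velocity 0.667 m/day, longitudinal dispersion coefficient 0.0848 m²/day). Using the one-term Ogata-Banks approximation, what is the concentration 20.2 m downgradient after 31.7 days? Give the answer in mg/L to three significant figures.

For a continuous step input, C/C₀ ≈ ½·erfc((x−vt)/(2√(Dt))).
vt = 0.667 × 31.7 = 21.1439 m and 2√(Dt) = 2√(0.0848 × 31.7) = 3.279 m.
Argument (x−vt)/(2√(Dt)) = (20.2 − 21.1439)/3.279 = -0.2879; ½·erfc(-0.2879) = 0.6581.
C = 99.6 × 0.6581 = 65.5 mg/L.

65.5 mg/L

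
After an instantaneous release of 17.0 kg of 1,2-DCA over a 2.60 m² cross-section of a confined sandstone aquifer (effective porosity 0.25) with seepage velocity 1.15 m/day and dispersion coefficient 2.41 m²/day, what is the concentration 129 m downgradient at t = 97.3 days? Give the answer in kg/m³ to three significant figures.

For an instantaneous plane source, C(x,t) = M/(n_e·A·√(4πDt)) · exp(−(x−vt)²/(4Dt)), with n_e·A the pore (flow) area.
Plume center vt = 1.15 × 97.3 = 111.895 m, so the well at 129 m is 17.105 m downgradient of the peak.
√(4πDt) = 54.28 m, giving peak height M/(n_e·A·√(4πDt)) = 17.0/(0.25 × 2.60 × 54.28) = 0.4818 kg/m³.
(x−vt)²/(4Dt) = (17.105)²/(4 × 2.41 × 97.3) = 0.3119; exp(−0.3119) = 0.7321.
C = 0.4818 × 0.7321 = 0.353 kg/m³.

0.353 kg/m³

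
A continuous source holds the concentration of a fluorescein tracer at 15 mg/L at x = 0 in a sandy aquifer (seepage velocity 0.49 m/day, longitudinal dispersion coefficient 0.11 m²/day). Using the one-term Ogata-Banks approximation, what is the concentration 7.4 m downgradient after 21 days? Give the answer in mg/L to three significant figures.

13.7 mg/L

For a continuous step input, C/C₀ ≈ ½·erfc((x−vt)/(2√(Dt))).
vt = 0.49 × 21 = 10.29 m and 2√(Dt) = 2√(0.11 × 21) = 3.040 m.
Argument (x−vt)/(2√(Dt)) = (7.4 − 10.29)/3.040 = -0.9507; ½·erfc(-0.9507) = 0.9106.
C = 15 × 0.9106 = 13.7 mg/L.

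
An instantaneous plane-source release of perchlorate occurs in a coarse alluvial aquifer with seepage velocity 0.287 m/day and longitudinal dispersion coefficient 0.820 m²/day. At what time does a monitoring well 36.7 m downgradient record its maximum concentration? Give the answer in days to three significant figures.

118 days

For the 1D instantaneous-source solution, setting ∂C/∂t = 0 at fixed x gives v²t² + 2Dt − x² = 0, so t = (√(D² + v²x²) − D)/v².
√(D² + v²x²) = √(0.820² + 0.287² × 36.7²) = 10.56; v² = 0.082369.
t = (10.56 − 0.820)/0.082369 = 118 days (vs. the pure-advection estimate x/v = 128 d).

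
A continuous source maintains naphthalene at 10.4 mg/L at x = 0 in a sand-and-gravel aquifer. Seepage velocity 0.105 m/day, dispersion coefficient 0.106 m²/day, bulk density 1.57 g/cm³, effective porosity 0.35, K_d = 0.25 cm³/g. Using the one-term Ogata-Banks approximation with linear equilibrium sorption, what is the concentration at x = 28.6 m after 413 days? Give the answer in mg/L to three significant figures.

Retardation factor R = 1 + ρ_b·K_d/n = 1 + 1.57 × 0.25/0.35 = 2.121.
Sorption retards both mechanisms: v_R = v/R = 0.04950 m/day, D_R = D/R = 0.04998 m²/day.
v_R·t = 0.04950 × 413 = 20.4435 m; 2√(D_R t) = 9.087 m; argument = (28.6 − 20.4435)/9.087 = 0.8976.
C = C₀ × ½·erfc(0.8976) = 10.4 × 0.1021 = 1.06 mg/L.

1.06 mg/L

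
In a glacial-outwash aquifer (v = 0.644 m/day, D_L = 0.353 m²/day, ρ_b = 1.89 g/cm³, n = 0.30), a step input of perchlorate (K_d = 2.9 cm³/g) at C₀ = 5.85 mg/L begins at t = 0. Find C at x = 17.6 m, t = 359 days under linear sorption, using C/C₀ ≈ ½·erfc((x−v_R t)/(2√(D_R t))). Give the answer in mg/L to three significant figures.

0.358 mg/L

Retardation factor R = 1 + ρ_b·K_d/n = 1 + 1.89 × 2.9/0.30 = 19.27.
Sorption retards both mechanisms: v_R = v/R = 0.03342 m/day, D_R = D/R = 0.01832 m²/day.
v_R·t = 0.03342 × 359 = 11.99778 m; 2√(D_R t) = 5.129 m; argument = (17.6 − 11.99778)/5.129 = 1.092.
C = C₀ × ½·erfc(1.092) = 5.85 × 0.06126 = 0.358 mg/L.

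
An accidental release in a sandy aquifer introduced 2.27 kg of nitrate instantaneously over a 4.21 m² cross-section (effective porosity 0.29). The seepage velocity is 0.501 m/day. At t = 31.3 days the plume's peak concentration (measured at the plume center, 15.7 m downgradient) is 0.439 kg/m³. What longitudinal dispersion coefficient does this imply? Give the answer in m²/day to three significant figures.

0.0456 m²/day

At the plume center C_max = M/(n_e·A·√(4πDt)), so D = M²/(4πt·(n_e·A·C_max)²).
n_e·A·C_max = 0.29 × 4.21 × 0.439 = 0.5360 kg/m.
D = 2.27²/(4π × 31.3 × 0.5360²) = 0.0456 m²/day.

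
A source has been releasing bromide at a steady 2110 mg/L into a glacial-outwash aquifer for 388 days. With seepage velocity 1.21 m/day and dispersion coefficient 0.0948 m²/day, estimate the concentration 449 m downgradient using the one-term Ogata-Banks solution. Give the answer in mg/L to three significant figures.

2090 mg/L

For a continuous step input, C/C₀ ≈ ½·erfc((x−vt)/(2√(Dt))).
vt = 1.21 × 388 = 469.48 m and 2√(Dt) = 2√(0.0948 × 388) = 12.13 m.
Argument (x−vt)/(2√(Dt)) = (449 − 469.48)/12.13 = -1.688; ½·erfc(-1.688) = 0.9915.
C = 2110 × 0.9915 = 2090 mg/L.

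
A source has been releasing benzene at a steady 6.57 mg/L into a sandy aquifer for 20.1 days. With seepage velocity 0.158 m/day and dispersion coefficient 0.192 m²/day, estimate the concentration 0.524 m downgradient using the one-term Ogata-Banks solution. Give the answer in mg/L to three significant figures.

5.45 mg/L

For a continuous step input, C/C₀ ≈ ½·erfc((x−vt)/(2√(Dt))).
vt = 0.158 × 20.1 = 3.1758 m and 2√(Dt) = 2√(0.192 × 20.1) = 3.929 m.
Argument (x−vt)/(2√(Dt)) = (0.524 − 3.1758)/3.929 = -0.6749; ½·erfc(-0.6749) = 0.8301.
C = 6.57 × 0.8301 = 5.45 mg/L.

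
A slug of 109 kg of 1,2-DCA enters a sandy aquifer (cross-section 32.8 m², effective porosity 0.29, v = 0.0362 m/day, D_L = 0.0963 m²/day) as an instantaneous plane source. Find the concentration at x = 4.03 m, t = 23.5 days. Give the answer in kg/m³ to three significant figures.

For an instantaneous plane source, C(x,t) = M/(n_e·A·√(4πDt)) · exp(−(x−vt)²/(4Dt)), with n_e·A the pore (flow) area.
Plume center vt = 0.0362 × 23.5 = 0.8507 m, so the well at 4.03 m is 3.1793 m downgradient of the peak.
√(4πDt) = 5.333 m, giving peak height M/(n_e·A·√(4πDt)) = 109/(0.29 × 32.8 × 5.333) = 2.149 kg/m³.
(x−vt)²/(4Dt) = (3.1793)²/(4 × 0.0963 × 23.5) = 1.117; exp(−1.117) = 0.3273.
C = 2.149 × 0.3273 = 0.703 kg/m³.

0.703 kg/m³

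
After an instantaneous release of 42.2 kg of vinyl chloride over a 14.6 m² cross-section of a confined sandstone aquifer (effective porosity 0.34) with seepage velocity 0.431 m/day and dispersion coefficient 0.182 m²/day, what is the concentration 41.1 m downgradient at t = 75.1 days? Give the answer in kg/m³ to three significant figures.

0.161 kg/m³

For an instantaneous plane source, C(x,t) = M/(n_e·A·√(4πDt)) · exp(−(x−vt)²/(4Dt)), with n_e·A the pore (flow) area.
Plume center vt = 0.431 × 75.1 = 32.3681 m, so the well at 41.1 m is 8.7319 m downgradient of the peak.
√(4πDt) = 13.11 m, giving peak height M/(n_e·A·√(4πDt)) = 42.2/(0.34 × 14.6 × 13.11) = 0.6485 kg/m³.
(x−vt)²/(4Dt) = (8.7319)²/(4 × 0.182 × 75.1) = 1.395; exp(−1.395) = 0.2478.
C = 0.6485 × 0.2478 = 0.161 kg/m³.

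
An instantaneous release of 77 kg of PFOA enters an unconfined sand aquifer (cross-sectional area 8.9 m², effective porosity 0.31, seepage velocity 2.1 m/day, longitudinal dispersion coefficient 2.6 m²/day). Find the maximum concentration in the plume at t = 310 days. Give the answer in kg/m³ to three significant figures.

0.277 kg/m³

The peak of an instantaneous 1D plume sits at x = vt; there the Gaussian factor is 1 and C_max = M/(n_e·A·√(4πDt)), where n_e·A is the pore area the mass is dissolved in.
√(4πDt) = √(4π × 2.6 × 310) = 100.6 m, so C_max = 77/(0.31 × 8.9 × 100.6) = 0.277 kg/m³.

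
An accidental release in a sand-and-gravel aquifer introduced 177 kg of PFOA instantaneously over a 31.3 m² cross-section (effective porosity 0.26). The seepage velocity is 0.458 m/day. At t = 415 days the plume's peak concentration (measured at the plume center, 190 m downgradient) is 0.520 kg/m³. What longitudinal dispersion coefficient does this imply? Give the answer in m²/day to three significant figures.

0.335 m²/day

At the plume center C_max = M/(n_e·A·√(4πDt)), so D = M²/(4πt·(n_e·A·C_max)²).
n_e·A·C_max = 0.26 × 31.3 × 0.520 = 4.232 kg/m.
D = 177²/(4π × 415 × 4.232²) = 0.335 m²/day.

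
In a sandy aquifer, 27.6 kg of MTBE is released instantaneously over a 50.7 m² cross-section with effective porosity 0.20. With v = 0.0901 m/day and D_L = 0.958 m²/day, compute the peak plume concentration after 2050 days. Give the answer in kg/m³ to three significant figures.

0.0173 kg/m³

The peak of an instantaneous 1D plume sits at x = vt; there the Gaussian factor is 1 and C_max = M/(n_e·A·√(4πDt)), where n_e·A is the pore area the mass is dissolved in.
√(4πDt) = √(4π × 0.958 × 2050) = 157.1 m, so C_max = 27.6/(0.20 × 50.7 × 157.1) = 0.0173 kg/m³.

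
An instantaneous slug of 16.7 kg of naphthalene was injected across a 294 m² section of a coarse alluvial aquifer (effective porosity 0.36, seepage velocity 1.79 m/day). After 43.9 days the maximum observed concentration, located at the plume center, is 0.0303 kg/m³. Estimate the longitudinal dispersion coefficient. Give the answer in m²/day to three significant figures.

At the plume center C_max = M/(n_e·A·√(4πDt)), so D = M²/(4πt·(n_e·A·C_max)²).
n_e·A·C_max = 0.36 × 294 × 0.0303 = 3.207 kg/m.
D = 16.7²/(4π × 43.9 × 3.207²) = 0.0492 m²/day.

0.0492 m²/day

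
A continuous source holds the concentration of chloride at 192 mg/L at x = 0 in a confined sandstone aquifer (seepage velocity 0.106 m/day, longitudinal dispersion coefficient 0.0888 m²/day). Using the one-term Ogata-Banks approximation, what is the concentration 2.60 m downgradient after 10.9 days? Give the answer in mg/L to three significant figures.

28.7 mg/L

For a continuous step input, C/C₀ ≈ ½·erfc((x−vt)/(2√(Dt))).
vt = 0.106 × 10.9 = 1.1554 m and 2√(Dt) = 2√(0.0888 × 10.9) = 1.968 m.
Argument (x−vt)/(2√(Dt)) = (2.60 − 1.1554)/1.968 = 0.7340; ½·erfc(0.7340) = 0.1496.
C = 192 × 0.1496 = 28.7 mg/L.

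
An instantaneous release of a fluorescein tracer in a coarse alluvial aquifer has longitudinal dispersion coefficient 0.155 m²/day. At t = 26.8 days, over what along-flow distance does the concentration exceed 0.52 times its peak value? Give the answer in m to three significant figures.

6.59 m

The plume is Gaussian with σ = √(2Dt) = √(2 × 0.155 × 26.8) = 2.882 m.
C/C_peak = exp(−Δx²/(2σ²)) = 0.52 ⇒ Δx = σ·√(−2 ln 0.52) = 2.882 × 1.144 = 3.297 m.
Width = 2Δx = 6.59 m.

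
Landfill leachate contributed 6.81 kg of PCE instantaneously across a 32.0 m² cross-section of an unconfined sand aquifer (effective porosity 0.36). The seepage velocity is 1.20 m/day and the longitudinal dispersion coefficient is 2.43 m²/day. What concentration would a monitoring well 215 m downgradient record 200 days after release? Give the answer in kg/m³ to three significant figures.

0.00548 kg/m³

For an instantaneous plane source, C(x,t) = M/(n_e·A·√(4πDt)) · exp(−(x−vt)²/(4Dt)), with n_e·A the pore (flow) area.
Plume center vt = 1.20 × 200 = 240 m, so the well at 215 m is 25 m upgradient of the peak.
√(4πDt) = 78.15 m, giving peak height M/(n_e·A·√(4πDt)) = 6.81/(0.36 × 32.0 × 78.15) = 0.007564 kg/m³.
(x−vt)²/(4Dt) = (-25)²/(4 × 2.43 × 200) = 0.3215; exp(−0.3215) = 0.7251.
C = 0.007564 × 0.7251 = 0.00548 kg/m³.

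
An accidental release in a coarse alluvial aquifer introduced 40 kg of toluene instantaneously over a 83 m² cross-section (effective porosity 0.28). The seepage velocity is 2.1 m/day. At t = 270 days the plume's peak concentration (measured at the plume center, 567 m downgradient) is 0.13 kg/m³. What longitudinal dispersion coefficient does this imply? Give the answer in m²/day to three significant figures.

At the plume center C_max = M/(n_e·A·√(4πDt)), so D = M²/(4πt·(n_e·A·C_max)²).
n_e·A·C_max = 0.28 × 83 × 0.13 = 3.021 kg/m.
D = 40²/(4π × 270 × 3.021²) = 0.0517 m²/day.

0.0517 m²/day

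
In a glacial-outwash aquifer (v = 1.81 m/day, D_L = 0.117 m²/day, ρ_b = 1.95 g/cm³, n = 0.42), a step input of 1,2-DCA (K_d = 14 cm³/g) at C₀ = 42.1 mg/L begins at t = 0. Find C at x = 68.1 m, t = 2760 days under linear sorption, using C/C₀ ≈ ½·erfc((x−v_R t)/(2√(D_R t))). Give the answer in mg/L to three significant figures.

41.8 mg/L

Retardation factor R = 1 + ρ_b·K_d/n = 1 + 1.95 × 14/0.42 = 66.00.
Sorption retards both mechanisms: v_R = v/R = 0.02742 m/day, D_R = D/R = 0.001773 m²/day.
v_R·t = 0.02742 × 2760 = 75.6792 m; 2√(D_R t) = 4.424 m; argument = (68.1 − 75.6792)/4.424 = -1.713.
C = C₀ × ½·erfc(-1.713) = 42.1 × 0.9923 = 41.8 mg/L.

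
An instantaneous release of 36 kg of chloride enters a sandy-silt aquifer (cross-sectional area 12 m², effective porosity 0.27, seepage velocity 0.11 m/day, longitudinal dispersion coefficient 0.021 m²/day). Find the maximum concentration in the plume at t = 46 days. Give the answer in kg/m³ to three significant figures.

The peak of an instantaneous 1D plume sits at x = vt; there the Gaussian factor is 1 and C_max = M/(n_e·A·√(4πDt)), where n_e·A is the pore area the mass is dissolved in.
√(4πDt) = √(4π × 0.021 × 46) = 3.484 m, so C_max = 36/(0.27 × 12 × 3.484) = 3.19 kg/m³.

3.19 kg/m³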